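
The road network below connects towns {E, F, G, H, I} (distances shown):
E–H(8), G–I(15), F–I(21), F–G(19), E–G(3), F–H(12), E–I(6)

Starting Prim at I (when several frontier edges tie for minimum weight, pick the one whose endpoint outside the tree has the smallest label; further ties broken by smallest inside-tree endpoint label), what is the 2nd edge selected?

E-G

Prim's algorithm from I:
Step 1: frontier [E–I 6, G–I 15, F–I 21] → take E–I (6); add E.
Step 2: frontier [E–G 3, E–H 8, G–I 15, F–I 21] → take E–G (3); add G.
Step 3: frontier [E–H 8, F–G 19, F–I 21] → take E–H (8); add H.
Step 4: frontier [F–G 19, F–H 12, F–I 21] → take F–H (12); add F.
The 2nd edge added is E–G.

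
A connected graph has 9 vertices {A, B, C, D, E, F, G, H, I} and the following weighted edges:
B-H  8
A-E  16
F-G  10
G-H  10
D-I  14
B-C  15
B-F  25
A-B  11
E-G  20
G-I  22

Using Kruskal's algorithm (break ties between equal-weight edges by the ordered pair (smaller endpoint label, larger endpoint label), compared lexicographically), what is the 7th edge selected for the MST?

A-E

Sort edges by weight, then run Kruskal:
B-H (8): add — endpoints in different components.
F-G (10): add — endpoints in different components.
G-H (10): add — endpoints in different components.
A-B (11): add — endpoints in different components.
D-I (14): add — endpoints in different components.
B-C (15): add — endpoints in different components.
A-E (16): add — endpoints in different components.
E-G (20): skip — E and G already connected.
G-I (22): add — endpoints in different components.
The 7th edge added is A-E.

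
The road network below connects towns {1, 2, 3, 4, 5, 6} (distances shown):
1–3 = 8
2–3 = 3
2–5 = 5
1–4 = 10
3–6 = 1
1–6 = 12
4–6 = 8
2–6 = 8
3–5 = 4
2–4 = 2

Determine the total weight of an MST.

18

Prim's algorithm from 1:
Step 1: frontier [1–3 8, 1–4 10, 1–6 12] → take 1–3 (8); add 3.
Step 2: frontier [1–4 10, 1–6 12, 3–6 1, 2–3 3, 3–5 4] → take 3–6 (1); add 6.
Step 3: frontier [1–4 10, 2–3 3, 3–5 4, 2–6 8, 4–6 8] → take 2–3 (3); add 2.
Step 4: frontier [1–4 10, 2–4 2, 2–5 5, 3–5 4, 4–6 8] → take 2–4 (2); add 4.
Step 5: frontier [2–5 5, 3–5 4] → take 3–5 (4); add 5.
MST edges: 1–3, 3–6, 2–3, 2–4, 3–5; total weight 8+1+3+2+4 = 18.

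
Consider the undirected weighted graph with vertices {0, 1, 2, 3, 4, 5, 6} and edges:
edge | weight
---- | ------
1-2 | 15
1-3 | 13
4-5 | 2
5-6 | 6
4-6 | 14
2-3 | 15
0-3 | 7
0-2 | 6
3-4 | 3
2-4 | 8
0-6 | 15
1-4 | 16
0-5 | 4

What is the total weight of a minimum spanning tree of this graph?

34

Kruskal: consider edges lightest-first.
4-5 (2): add. Components now {0} {1} {2} {3} {4,5} {6}
3-4 (3): add. Components now {0} {1} {2} {3,4,5} {6}
0-5 (4): add. Components now {0,3,4,5} {1} {2} {6}
0-2 (6): add. Components now {0,2,3,4,5} {1} {6}
5-6 (6): add. Components now {0,2,3,4,5,6} {1}
0-3 (7): skip — 0 and 3 already connected.
2-4 (8): skip — 2 and 4 already connected.
1-3 (13): add. Components now {0,1,2,3,4,5,6}
MST edges: 4-5, 3-4, 0-5, 0-2, 5-6, 1-3; total weight 2+3+4+6+6+13 = 34.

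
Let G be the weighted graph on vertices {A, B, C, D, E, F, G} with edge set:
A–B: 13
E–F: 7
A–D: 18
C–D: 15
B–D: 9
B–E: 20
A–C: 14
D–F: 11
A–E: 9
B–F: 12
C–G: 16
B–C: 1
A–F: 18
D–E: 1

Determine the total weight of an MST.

Grow the tree from B using Prim:
Step 1: cheapest edge leaving the tree is B–C (1); add C.
Step 2: cheapest edge leaving the tree is B–D (9); add D.
Step 3: cheapest edge leaving the tree is D–E (1); add E.
Step 4: cheapest edge leaving the tree is E–F (7); add F.
Step 5: cheapest edge leaving the tree is A–E (9); add A.
Step 6: cheapest edge leaving the tree is C–G (16); add G.
MST edges: B–C, B–D, D–E, E–F, A–E, C–G; total weight 1+9+1+7+9+16 = 43.

43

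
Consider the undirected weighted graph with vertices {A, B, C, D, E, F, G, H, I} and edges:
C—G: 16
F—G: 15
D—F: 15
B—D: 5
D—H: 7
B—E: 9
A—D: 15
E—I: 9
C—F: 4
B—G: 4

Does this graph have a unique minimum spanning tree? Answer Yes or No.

No

Kruskal: consider edges lightest-first.
B—G (4): add — endpoints in different components.
C—F (4): add — endpoints in different components.
B—D (5): add — endpoints in different components.
D—H (7): add — endpoints in different components.
B—E (9): add — endpoints in different components.
E—I (9): add — endpoints in different components.
A—D (15): add — endpoints in different components.
D—F (15): add — endpoints in different components.
Non-tree edge F—G has weight 15, equal to the heaviest edge on its tree cycle — swapping gives another MST of the same weight. Not unique.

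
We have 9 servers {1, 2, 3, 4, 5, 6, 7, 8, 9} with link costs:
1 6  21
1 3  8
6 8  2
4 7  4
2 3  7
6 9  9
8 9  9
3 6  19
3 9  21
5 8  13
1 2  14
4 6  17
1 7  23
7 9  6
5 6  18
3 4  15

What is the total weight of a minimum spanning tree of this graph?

64

Sort edges by weight, then run Kruskal:
6 8 (2): add — endpoints in different components.
4 7 (4): add — endpoints in different components.
7 9 (6): add — endpoints in different components.
2 3 (7): add — endpoints in different components.
1 3 (8): add — endpoints in different components.
6 9 (9): add — endpoints in different components.
8 9 (9): skip — 8 and 9 already connected.
5 8 (13): add — endpoints in different components.
1 2 (14): skip — 1 and 2 already connected.
3 4 (15): add — endpoints in different components.
MST edges: 6 8, 4 7, 7 9, 2 3, 1 3, 6 9, 5 8, 3 4; total weight 2+4+6+7+8+9+13+15 = 64.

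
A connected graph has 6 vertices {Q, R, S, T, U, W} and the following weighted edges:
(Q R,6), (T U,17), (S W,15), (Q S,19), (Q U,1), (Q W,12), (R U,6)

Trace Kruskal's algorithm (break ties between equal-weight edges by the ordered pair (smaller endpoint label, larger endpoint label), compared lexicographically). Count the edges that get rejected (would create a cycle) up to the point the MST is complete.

Sort edges by weight, then run Kruskal:
Q U (1): add — endpoints in different components.
Q R (6): add — endpoints in different components.
R U (6): skip — R and U already connected.
Q W (12): add — endpoints in different components.
S W (15): add — endpoints in different components.
T U (17): add — endpoints in different components.
Edges rejected before the tree was complete: 1.

1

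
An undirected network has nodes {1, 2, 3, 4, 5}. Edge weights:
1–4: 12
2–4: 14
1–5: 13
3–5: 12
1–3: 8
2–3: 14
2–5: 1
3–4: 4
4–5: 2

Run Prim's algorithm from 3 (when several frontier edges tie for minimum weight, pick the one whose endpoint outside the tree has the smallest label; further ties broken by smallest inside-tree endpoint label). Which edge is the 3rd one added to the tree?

2-5

Prim's algorithm from 3:
Step 1: frontier [3–4 4, 1–3 8, 3–5 12, 2–3 14] → take 3–4 (4); add 4.
Step 2: frontier [1–3 8, 3–5 12, 2–3 14, 4–5 2, 1–4 12, 2–4 14] → take 4–5 (2); add 5.
Step 3: frontier [1–3 8, 2–3 14, 1–4 12, 2–4 14, 2–5 1, 1–5 13] → take 2–5 (1); add 2.
Step 4: frontier [1–3 8, 1–4 12, 1–5 13] → take 1–3 (8); add 1.
The 3rd edge added is 2–5.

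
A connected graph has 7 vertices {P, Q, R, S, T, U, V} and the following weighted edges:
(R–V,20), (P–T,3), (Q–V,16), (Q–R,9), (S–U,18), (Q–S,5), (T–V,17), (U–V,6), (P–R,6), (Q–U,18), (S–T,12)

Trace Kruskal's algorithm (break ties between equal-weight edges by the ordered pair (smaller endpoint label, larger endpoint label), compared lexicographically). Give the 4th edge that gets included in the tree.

U-V

Kruskal's algorithm — process edges by increasing weight (ties by edge label):
P–T (3): add. Components now {R} {P,T} {V} {S} {Q} {U}
Q–S (5): add. Components now {R} {P,T} {V} {Q,S} {U}
P–R (6): add. Components now {P,R,T} {V} {Q,S} {U}
U–V (6): add. Components now {P,R,T} {U,V} {Q,S}
Q–R (9): add. Components now {P,Q,R,S,T} {U,V}
S–T (12): skip — S and T already connected.
Q–V (16): add. Components now {P,Q,R,S,T,U,V}
The 4th edge added is U–V.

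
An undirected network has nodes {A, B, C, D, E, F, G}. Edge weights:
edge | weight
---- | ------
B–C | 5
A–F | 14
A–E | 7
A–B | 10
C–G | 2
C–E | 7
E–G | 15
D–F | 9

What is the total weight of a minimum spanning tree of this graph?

44

Prim, starting at G.
Step 1: cheapest edge leaving the tree is C–G (2); add C.
Step 2: cheapest edge leaving the tree is B–C (5); add B.
Step 3: cheapest edge leaving the tree is C–E (7); add E.
Step 4: cheapest edge leaving the tree is A–E (7); add A.
Step 5: cheapest edge leaving the tree is A–F (14); add F.
Step 6: cheapest edge leaving the tree is D–F (9); add D.
MST edges: C–G, B–C, C–E, A–E, A–F, D–F; total weight 2+5+7+7+14+9 = 44.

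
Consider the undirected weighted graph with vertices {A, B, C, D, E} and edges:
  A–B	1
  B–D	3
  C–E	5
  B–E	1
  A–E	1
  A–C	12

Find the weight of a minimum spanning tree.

10

Grow the tree from C using Prim:
Step 1: cheapest edge leaving the tree is C–E (5); add E.
Step 2: cheapest edge leaving the tree is A–E (1); add A.
Step 3: cheapest edge leaving the tree is A–B (1); add B.
Step 4: cheapest edge leaving the tree is B–D (3); add D.
MST edges: C–E, A–E, A–B, B–D; total weight 5+1+1+3 = 10.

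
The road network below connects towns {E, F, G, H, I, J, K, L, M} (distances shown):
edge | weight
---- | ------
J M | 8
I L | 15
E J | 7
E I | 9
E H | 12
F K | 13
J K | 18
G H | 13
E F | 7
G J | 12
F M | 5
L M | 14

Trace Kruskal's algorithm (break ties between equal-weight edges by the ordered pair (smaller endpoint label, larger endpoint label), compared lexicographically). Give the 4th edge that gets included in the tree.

Kruskal: consider edges lightest-first.
F M (5): add — endpoints in different components.
E F (7): add — endpoints in different components.
E J (7): add — endpoints in different components.
J M (8): skip — J and M already connected.
E I (9): add — endpoints in different components.
E H (12): add — endpoints in different components.
G J (12): add — endpoints in different components.
F K (13): add — endpoints in different components.
G H (13): skip — G and H already connected.
L M (14): add — endpoints in different components.
The 4th edge added is E I.

E-I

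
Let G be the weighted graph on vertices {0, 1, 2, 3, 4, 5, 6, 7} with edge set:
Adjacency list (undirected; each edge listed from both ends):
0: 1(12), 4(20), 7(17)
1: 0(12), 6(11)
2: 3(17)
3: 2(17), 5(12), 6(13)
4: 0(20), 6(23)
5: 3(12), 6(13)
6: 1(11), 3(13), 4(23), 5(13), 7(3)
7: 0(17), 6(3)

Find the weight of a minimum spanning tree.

Prim, starting at 0.
Step 1: frontier [0–1 12, 0–7 17, 0–4 20] → take 0–1 (12); add 1.
Step 2: frontier [0–7 17, 0–4 20, 1–6 11] → take 1–6 (11); add 6.
Step 3: frontier [0–7 17, 0–4 20, 6–7 3, 3–6 13, 5–6 13, 4–6 23] → take 6–7 (3); add 7.
Step 4: frontier [0–4 20, 3–6 13, 5–6 13, 4–6 23] → take 3–6 (13); add 3.
Step 5: frontier [0–4 20, 3–5 12, 2–3 17, 5–6 13, 4–6 23] → take 3–5 (12); add 5.
Step 6: frontier [0–4 20, 2–3 17, 4–6 23] → take 2–3 (17); add 2.
Step 7: frontier [0–4 20, 4–6 23] → take 0–4 (20); add 4.
MST edges: 0–1, 1–6, 6–7, 3–6, 3–5, 2–3, 0–4; total weight 12+11+3+13+12+17+20 = 88.

88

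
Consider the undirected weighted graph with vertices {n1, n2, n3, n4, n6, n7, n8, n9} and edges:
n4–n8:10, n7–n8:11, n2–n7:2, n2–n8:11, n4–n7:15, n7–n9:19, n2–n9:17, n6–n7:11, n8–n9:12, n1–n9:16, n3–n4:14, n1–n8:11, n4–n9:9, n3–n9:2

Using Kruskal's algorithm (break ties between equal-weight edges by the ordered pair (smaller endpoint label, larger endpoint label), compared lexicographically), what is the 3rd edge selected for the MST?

Sort edges by weight, then run Kruskal:
n2–n7 (2): add — endpoints in different components.
n3–n9 (2): add — endpoints in different components.
n4–n9 (9): add — endpoints in different components.
n4–n8 (10): add — endpoints in different components.
n1–n8 (11): add — endpoints in different components.
n2–n8 (11): add — endpoints in different components.
n6–n7 (11): add — endpoints in different components.
The 3rd edge added is n4–n9.

n4-n9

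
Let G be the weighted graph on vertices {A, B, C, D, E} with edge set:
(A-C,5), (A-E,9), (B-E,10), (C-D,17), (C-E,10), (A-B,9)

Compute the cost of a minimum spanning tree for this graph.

40

Grow the tree from A using Prim:
Step 1: frontier [A-C 5, A-B 9, A-E 9] → take A-C (5); add C.
Step 2: frontier [A-B 9, A-E 9, C-E 10, C-D 17] → take A-B (9); add B.
Step 3: frontier [A-E 9, B-E 10, C-E 10, C-D 17] → take A-E (9); add E.
Step 4: frontier [C-D 17] → take C-D (17); add D.
MST edges: A-C, A-B, A-E, C-D; total weight 5+9+9+17 = 40.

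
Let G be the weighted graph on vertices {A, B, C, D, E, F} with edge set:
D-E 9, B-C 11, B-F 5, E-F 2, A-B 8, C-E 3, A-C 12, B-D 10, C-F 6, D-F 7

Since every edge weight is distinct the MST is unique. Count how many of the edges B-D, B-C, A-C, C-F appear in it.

Kruskal: consider edges lightest-first.
E-F (2): add — endpoints in different components.
C-E (3): add — endpoints in different components.
B-F (5): add — endpoints in different components.
C-F (6): skip — C and F already connected.
D-F (7): add — endpoints in different components.
A-B (8): add — endpoints in different components.
MST edge set: {E-F, C-E, B-F, D-F, A-B}.
Of the listed edges, {} are in the MST → 0.

0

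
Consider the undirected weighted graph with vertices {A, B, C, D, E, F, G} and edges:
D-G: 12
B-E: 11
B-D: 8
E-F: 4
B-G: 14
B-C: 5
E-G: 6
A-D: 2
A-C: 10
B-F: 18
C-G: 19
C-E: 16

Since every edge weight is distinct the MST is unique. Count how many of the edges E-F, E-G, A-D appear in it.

Kruskal's algorithm — process edges by increasing weight (ties by edge label):
A-D (2): add. Components now {A,D} {B} {C} {E} {F} {G}
E-F (4): add. Components now {A,D} {B} {C} {E,F} {G}
B-C (5): add. Components now {A,D} {B,C} {E,F} {G}
E-G (6): add. Components now {A,D} {B,C} {E,F,G}
B-D (8): add. Components now {A,B,C,D} {E,F,G}
A-C (10): skip — A and C already connected.
B-E (11): add. Components now {A,B,C,D,E,F,G}
MST edge set: {A-D, E-F, B-C, E-G, B-D, B-E}.
Of the listed edges, {E-F, E-G, A-D} are in the MST → 3.

3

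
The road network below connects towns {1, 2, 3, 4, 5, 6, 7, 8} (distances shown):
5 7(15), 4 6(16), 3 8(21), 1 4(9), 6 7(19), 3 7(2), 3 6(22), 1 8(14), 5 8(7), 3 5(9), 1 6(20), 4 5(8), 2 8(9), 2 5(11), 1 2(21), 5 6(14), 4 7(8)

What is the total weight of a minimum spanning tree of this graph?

57

Prim, starting at 8.
Step 1: cheapest edge leaving the tree is 5 8 (7); add 5.
Step 2: cheapest edge leaving the tree is 4 5 (8); add 4.
Step 3: cheapest edge leaving the tree is 4 7 (8); add 7.
Step 4: cheapest edge leaving the tree is 3 7 (2); add 3.
Step 5: cheapest edge leaving the tree is 1 4 (9); add 1.
Step 6: cheapest edge leaving the tree is 2 8 (9); add 2.
Step 7: cheapest edge leaving the tree is 5 6 (14); add 6.
MST edges: 5 8, 4 5, 4 7, 3 7, 1 4, 2 8, 5 6; total weight 7+8+8+2+9+9+14 = 57.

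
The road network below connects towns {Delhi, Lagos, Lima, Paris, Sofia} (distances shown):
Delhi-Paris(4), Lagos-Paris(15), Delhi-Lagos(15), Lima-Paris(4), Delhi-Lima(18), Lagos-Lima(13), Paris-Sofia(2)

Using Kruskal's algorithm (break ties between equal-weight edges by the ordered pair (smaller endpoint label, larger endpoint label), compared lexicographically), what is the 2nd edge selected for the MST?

Delhi-Paris

Sort edges by weight, then run Kruskal:
Paris-Sofia (2): add. Components now {Lagos} {Delhi} {Paris,Sofia} {Lima}
Delhi-Paris (4): add. Components now {Lagos} {Delhi,Paris,Sofia} {Lima}
Lima-Paris (4): add. Components now {Lagos} {Delhi,Lima,Paris,Sofia}
Lagos-Lima (13): add. Components now {Delhi,Lagos,Lima,Paris,Sofia}
The 2nd edge added is Delhi-Paris.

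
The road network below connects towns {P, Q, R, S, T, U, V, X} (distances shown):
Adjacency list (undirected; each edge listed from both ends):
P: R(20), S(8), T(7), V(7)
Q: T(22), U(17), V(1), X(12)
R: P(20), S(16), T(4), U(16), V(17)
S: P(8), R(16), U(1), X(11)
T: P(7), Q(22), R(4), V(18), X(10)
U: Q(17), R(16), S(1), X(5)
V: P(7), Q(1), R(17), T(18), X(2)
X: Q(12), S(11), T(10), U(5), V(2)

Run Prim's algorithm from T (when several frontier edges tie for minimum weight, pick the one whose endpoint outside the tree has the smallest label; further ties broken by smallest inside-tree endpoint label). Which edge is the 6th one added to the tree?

U-X

Prim's algorithm from T:
Step 1: cheapest edge leaving the tree is R–T (4); add R.
Step 2: cheapest edge leaving the tree is P–T (7); add P.
Step 3: cheapest edge leaving the tree is P–V (7); add V.
Step 4: cheapest edge leaving the tree is Q–V (1); add Q.
Step 5: cheapest edge leaving the tree is V–X (2); add X.
Step 6: cheapest edge leaving the tree is U–X (5); add U.
Step 7: cheapest edge leaving the tree is S–U (1); add S.
The 6th edge added is U–X.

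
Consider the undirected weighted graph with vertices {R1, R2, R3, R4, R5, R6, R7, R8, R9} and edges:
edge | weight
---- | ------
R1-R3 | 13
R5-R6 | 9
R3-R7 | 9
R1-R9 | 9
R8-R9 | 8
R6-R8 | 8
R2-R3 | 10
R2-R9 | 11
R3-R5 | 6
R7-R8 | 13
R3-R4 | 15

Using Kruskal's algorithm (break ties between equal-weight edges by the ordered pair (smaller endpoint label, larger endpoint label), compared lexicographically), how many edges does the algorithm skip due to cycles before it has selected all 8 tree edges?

Kruskal's algorithm — process edges by increasing weight (ties by edge label):
R3-R5 (6): add — endpoints in different components.
R6-R8 (8): add — endpoints in different components.
R8-R9 (8): add — endpoints in different components.
R1-R9 (9): add — endpoints in different components.
R3-R7 (9): add — endpoints in different components.
R5-R6 (9): add — endpoints in different components.
R2-R3 (10): add — endpoints in different components.
R2-R9 (11): skip — R9 and R2 already connected.
R1-R3 (13): skip — R3 and R1 already connected.
R7-R8 (13): skip — R8 and R7 already connected.
R3-R4 (15): add — endpoints in different components.
Edges rejected before the tree was complete: 3.

3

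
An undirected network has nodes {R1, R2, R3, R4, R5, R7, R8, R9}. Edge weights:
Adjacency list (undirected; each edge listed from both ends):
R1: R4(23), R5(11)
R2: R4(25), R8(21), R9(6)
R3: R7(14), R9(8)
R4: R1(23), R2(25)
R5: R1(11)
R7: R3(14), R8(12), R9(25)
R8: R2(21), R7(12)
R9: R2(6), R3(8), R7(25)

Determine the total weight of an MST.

99

Kruskal: consider edges lightest-first.
R2-R9 (6): add — endpoints in different components.
R3-R9 (8): add — endpoints in different components.
R1-R5 (11): add — endpoints in different components.
R7-R8 (12): add — endpoints in different components.
R3-R7 (14): add — endpoints in different components.
R2-R8 (21): skip — R2 and R8 already connected.
R1-R4 (23): add — endpoints in different components.
R2-R4 (25): add — endpoints in different components.
MST edges: R2-R9, R3-R9, R1-R5, R7-R8, R3-R7, R1-R4, R2-R4; total weight 6+8+11+12+14+23+25 = 99.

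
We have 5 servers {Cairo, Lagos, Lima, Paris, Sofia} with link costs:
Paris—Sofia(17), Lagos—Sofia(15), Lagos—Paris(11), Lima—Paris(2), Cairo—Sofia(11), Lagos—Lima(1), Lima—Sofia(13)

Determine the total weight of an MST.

Kruskal's algorithm — process edges by increasing weight (ties by edge label):
Lagos—Lima (1): add — endpoints in different components.
Lima—Paris (2): add — endpoints in different components.
Cairo—Sofia (11): add — endpoints in different components.
Lagos—Paris (11): skip — Lagos and Paris already connected.
Lima—Sofia (13): add — endpoints in different components.
MST edges: Lagos—Lima, Lima—Paris, Cairo—Sofia, Lima—Sofia; total weight 1+2+11+13 = 27.

27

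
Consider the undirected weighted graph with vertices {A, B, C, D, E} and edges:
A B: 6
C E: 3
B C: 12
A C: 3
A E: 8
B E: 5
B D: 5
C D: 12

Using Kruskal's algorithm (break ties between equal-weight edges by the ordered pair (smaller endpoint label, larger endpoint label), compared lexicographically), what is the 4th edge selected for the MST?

B-E

Sort edges by weight, then run Kruskal:
A C (3): add. Components now {A,C} {B} {D} {E}
C E (3): add. Components now {A,C,E} {B} {D}
B D (5): add. Components now {A,C,E} {B,D}
B E (5): add. Components now {A,B,C,D,E}
The 4th edge added is B E.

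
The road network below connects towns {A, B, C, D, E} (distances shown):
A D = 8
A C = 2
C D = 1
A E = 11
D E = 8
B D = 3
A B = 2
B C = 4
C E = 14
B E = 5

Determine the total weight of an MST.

10

Sort edges by weight, then run Kruskal:
C D (1): add. Components now {A} {B} {C,D} {E}
A B (2): add. Components now {A,B} {C,D} {E}
A C (2): add. Components now {A,B,C,D} {E}
B D (3): skip — B and D already connected.
B C (4): skip — B and C already connected.
B E (5): add. Components now {A,B,C,D,E}
MST edges: C D, A B, A C, B E; total weight 1+2+2+5 = 10.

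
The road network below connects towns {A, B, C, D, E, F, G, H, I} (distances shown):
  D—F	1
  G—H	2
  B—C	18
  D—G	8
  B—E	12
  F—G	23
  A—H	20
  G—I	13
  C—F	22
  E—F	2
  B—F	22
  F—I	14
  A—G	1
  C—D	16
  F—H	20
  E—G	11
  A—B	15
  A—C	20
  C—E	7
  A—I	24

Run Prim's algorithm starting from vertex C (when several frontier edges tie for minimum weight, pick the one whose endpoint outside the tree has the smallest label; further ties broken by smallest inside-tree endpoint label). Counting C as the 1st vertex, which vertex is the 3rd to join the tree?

Prim's algorithm from C:
Step 1: cheapest edge leaving the tree is C—E (7); add E.
Step 2: cheapest edge leaving the tree is E—F (2); add F.
Step 3: cheapest edge leaving the tree is D—F (1); add D.
Step 4: cheapest edge leaving the tree is D—G (8); add G.
Step 5: cheapest edge leaving the tree is A—G (1); add A.
Step 6: cheapest edge leaving the tree is G—H (2); add H.
Step 7: cheapest edge leaving the tree is B—E (12); add B.
Step 8: cheapest edge leaving the tree is G—I (13); add I.
Vertex order: C, E, F, D, G, A, H, B, I. The 3rd vertex is F.

F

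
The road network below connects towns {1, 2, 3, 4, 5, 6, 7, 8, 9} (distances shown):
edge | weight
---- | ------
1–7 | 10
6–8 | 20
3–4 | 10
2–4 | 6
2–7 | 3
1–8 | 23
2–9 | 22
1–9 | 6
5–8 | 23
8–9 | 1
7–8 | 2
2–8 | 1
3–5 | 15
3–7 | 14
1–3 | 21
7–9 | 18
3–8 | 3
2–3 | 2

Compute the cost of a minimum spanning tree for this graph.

Kruskal: consider edges lightest-first.
2–8 (1): add — endpoints in different components.
8–9 (1): add — endpoints in different components.
2–3 (2): add — endpoints in different components.
7–8 (2): add — endpoints in different components.
2–7 (3): skip — 2 and 7 already connected.
3–8 (3): skip — 3 and 8 already connected.
1–9 (6): add — endpoints in different components.
2–4 (6): add — endpoints in different components.
1–7 (10): skip — 1 and 7 already connected.
3–4 (10): skip — 3 and 4 already connected.
3–7 (14): skip — 3 and 7 already connected.
3–5 (15): add — endpoints in different components.
7–9 (18): skip — 7 and 9 already connected.
6–8 (20): add — endpoints in different components.
MST edges: 2–8, 8–9, 2–3, 7–8, 1–9, 2–4, 3–5, 6–8; total weight 1+1+2+2+6+6+15+20 = 53.

53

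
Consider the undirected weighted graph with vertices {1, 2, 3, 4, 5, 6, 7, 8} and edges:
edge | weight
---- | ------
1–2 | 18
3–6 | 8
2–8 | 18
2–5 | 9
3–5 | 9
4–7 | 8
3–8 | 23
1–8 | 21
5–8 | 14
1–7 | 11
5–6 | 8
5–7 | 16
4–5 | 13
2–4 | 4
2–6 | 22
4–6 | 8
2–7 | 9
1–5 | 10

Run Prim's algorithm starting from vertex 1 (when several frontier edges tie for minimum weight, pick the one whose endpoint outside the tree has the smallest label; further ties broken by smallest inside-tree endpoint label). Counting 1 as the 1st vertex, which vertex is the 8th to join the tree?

Grow the tree from 1 using Prim:
Step 1: cheapest edge leaving the tree is 1–5 (10); add 5.
Step 2: cheapest edge leaving the tree is 5–6 (8); add 6.
Step 3: cheapest edge leaving the tree is 3–6 (8); add 3.
Step 4: cheapest edge leaving the tree is 4–6 (8); add 4.
Step 5: cheapest edge leaving the tree is 2–4 (4); add 2.
Step 6: cheapest edge leaving the tree is 4–7 (8); add 7.
Step 7: cheapest edge leaving the tree is 5–8 (14); add 8.
Vertex order: 1, 5, 6, 3, 4, 2, 7, 8. The 8th vertex is 8.

8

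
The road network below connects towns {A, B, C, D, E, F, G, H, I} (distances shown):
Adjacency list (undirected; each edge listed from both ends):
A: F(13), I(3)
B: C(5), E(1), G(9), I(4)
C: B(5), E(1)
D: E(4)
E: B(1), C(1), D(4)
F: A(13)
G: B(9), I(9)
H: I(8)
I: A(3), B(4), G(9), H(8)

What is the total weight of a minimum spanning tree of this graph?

Sort edges by weight, then run Kruskal:
B–E (1): add — endpoints in different components.
C–E (1): add — endpoints in different components.
A–I (3): add — endpoints in different components.
B–I (4): add — endpoints in different components.
D–E (4): add — endpoints in different components.
B–C (5): skip — B and C already connected.
H–I (8): add — endpoints in different components.
B–G (9): add — endpoints in different components.
G–I (9): skip — G and I already connected.
A–F (13): add — endpoints in different components.
MST edges: B–E, C–E, A–I, B–I, D–E, H–I, B–G, A–F; total weight 1+1+3+4+4+8+9+13 = 43.

43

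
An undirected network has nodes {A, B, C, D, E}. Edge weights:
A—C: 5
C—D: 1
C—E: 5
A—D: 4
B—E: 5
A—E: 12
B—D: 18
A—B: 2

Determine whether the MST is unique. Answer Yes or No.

No

Sort edges by weight, then run Kruskal:
C—D (1): add — endpoints in different components.
A—B (2): add — endpoints in different components.
A—D (4): add — endpoints in different components.
A—C (5): skip — A and C already connected.
B—E (5): add — endpoints in different components.
Non-tree edge C—E has weight 5, equal to the heaviest edge on its tree cycle — swapping gives another MST of the same weight. Not unique.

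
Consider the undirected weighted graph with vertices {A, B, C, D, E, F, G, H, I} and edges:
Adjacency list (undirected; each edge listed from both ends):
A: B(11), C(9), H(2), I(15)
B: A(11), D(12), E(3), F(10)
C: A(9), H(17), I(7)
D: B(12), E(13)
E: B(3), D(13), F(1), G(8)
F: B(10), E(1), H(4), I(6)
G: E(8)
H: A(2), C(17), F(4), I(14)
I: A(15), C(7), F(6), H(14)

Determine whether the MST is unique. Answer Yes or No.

Sort edges by weight, then run Kruskal:
E-F (1): add — endpoints in different components.
A-H (2): add — endpoints in different components.
B-E (3): add — endpoints in different components.
F-H (4): add — endpoints in different components.
F-I (6): add — endpoints in different components.
C-I (7): add — endpoints in different components.
E-G (8): add — endpoints in different components.
A-C (9): skip — A and C already connected.
B-F (10): skip — B and F already connected.
A-B (11): skip — A and B already connected.
B-D (12): add — endpoints in different components.
Every non-tree edge has weight strictly greater than the heaviest edge on the tree path between its endpoints, so the MST is unique.

Yes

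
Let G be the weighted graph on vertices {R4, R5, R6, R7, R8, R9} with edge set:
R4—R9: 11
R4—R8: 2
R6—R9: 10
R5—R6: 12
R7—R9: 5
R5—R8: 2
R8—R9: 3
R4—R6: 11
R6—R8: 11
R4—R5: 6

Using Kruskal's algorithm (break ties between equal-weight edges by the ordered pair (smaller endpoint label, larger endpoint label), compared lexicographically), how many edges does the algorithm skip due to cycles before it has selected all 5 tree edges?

Kruskal's algorithm — process edges by increasing weight (ties by edge label):
R4—R8 (2): add. Components now {R4,R8} {R5} {R9} {R6} {R7}
R5—R8 (2): add. Components now {R4,R5,R8} {R9} {R6} {R7}
R8—R9 (3): add. Components now {R4,R5,R8,R9} {R6} {R7}
R7—R9 (5): add. Components now {R4,R5,R7,R8,R9} {R6}
R4—R5 (6): skip — R5 and R4 already connected.
R6—R9 (10): add. Components now {R4,R5,R6,R7,R8,R9}
Edges rejected before the tree was complete: 1.

1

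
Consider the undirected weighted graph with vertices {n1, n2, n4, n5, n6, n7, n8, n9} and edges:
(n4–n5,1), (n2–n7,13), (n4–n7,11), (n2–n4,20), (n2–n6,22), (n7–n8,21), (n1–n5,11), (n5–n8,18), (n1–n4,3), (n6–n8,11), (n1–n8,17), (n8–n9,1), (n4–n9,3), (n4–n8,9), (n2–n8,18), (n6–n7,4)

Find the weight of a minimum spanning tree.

Prim, starting at n8.
Step 1: cheapest edge leaving the tree is n8–n9 (1); add n9.
Step 2: cheapest edge leaving the tree is n4–n9 (3); add n4.
Step 3: cheapest edge leaving the tree is n4–n5 (1); add n5.
Step 4: cheapest edge leaving the tree is n1–n4 (3); add n1.
Step 5: cheapest edge leaving the tree is n6–n8 (11); add n6.
Step 6: cheapest edge leaving the tree is n6–n7 (4); add n7.
Step 7: cheapest edge leaving the tree is n2–n7 (13); add n2.
MST edges: n8–n9, n4–n9, n4–n5, n1–n4, n6–n8, n6–n7, n2–n7; total weight 1+3+1+3+11+4+13 = 36.

36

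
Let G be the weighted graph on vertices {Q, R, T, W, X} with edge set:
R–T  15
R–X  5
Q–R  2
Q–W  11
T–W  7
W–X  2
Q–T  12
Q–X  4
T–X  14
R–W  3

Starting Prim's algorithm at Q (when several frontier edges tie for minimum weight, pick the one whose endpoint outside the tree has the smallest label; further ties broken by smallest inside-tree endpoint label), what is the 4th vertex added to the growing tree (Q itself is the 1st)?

X

Grow the tree from Q using Prim:
Step 1: cheapest edge leaving the tree is Q–R (2); add R.
Step 2: cheapest edge leaving the tree is R–W (3); add W.
Step 3: cheapest edge leaving the tree is W–X (2); add X.
Step 4: cheapest edge leaving the tree is T–W (7); add T.
Vertex order: Q, R, W, X, T. The 4th vertex is X.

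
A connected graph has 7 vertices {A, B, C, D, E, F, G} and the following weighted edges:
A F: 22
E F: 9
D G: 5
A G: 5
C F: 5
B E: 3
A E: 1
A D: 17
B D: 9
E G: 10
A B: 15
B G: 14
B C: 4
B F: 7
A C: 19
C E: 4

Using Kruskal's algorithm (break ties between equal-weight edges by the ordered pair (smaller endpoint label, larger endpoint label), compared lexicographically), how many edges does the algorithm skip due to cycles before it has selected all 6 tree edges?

1

Kruskal's algorithm — process edges by increasing weight (ties by edge label):
A E (1): add — endpoints in different components.
B E (3): add — endpoints in different components.
B C (4): add — endpoints in different components.
C E (4): skip — C and E already connected.
A G (5): add — endpoints in different components.
C F (5): add — endpoints in different components.
D G (5): add — endpoints in different components.
Edges rejected before the tree was complete: 1.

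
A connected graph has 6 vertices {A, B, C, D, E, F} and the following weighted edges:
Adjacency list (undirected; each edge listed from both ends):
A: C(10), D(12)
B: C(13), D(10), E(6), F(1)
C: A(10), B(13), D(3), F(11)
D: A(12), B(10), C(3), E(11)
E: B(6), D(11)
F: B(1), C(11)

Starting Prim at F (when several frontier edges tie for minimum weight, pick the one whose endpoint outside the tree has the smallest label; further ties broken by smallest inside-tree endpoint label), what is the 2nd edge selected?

B-E

Prim, starting at F.
Step 1: frontier [B—F 1, C—F 11] → take B—F (1); add B.
Step 2: frontier [B—E 6, B—D 10, B—C 13, C—F 11] → take B—E (6); add E.
Step 3: frontier [B—D 10, B—C 13, D—E 11, C—F 11] → take B—D (10); add D.
Step 4: frontier [B—C 13, C—D 3, A—D 12, C—F 11] → take C—D (3); add C.
Step 5: frontier [A—C 10, A—D 12] → take A—C (10); add A.
The 2nd edge added is B—E.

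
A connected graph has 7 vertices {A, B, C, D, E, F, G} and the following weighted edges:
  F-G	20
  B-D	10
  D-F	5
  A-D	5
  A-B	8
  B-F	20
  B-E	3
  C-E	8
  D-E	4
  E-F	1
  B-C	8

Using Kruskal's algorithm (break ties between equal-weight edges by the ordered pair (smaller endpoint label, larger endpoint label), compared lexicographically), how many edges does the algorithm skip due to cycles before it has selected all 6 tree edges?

5

Kruskal: consider edges lightest-first.
E-F (1): add — endpoints in different components.
B-E (3): add — endpoints in different components.
D-E (4): add — endpoints in different components.
A-D (5): add — endpoints in different components.
D-F (5): skip — D and F already connected.
A-B (8): skip — A and B already connected.
B-C (8): add — endpoints in different components.
C-E (8): skip — C and E already connected.
B-D (10): skip — B and D already connected.
B-F (20): skip — B and F already connected.
F-G (20): add — endpoints in different components.
Edges rejected before the tree was complete: 5.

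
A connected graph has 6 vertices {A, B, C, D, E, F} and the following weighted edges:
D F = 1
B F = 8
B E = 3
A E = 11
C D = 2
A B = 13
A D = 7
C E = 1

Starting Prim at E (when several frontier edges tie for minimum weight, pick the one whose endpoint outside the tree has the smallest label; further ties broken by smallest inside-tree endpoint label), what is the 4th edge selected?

B-E

Grow the tree from E using Prim:
Step 1: cheapest edge leaving the tree is C E (1); add C.
Step 2: cheapest edge leaving the tree is C D (2); add D.
Step 3: cheapest edge leaving the tree is D F (1); add F.
Step 4: cheapest edge leaving the tree is B E (3); add B.
Step 5: cheapest edge leaving the tree is A D (7); add A.
The 4th edge added is B E.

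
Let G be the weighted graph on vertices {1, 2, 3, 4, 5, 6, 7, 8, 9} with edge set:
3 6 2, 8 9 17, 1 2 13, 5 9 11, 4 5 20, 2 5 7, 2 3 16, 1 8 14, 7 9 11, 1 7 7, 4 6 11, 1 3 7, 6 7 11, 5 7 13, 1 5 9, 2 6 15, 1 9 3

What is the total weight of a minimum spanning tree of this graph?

Prim's algorithm from 3:
Step 1: cheapest edge leaving the tree is 3 6 (2); add 6.
Step 2: cheapest edge leaving the tree is 1 3 (7); add 1.
Step 3: cheapest edge leaving the tree is 1 9 (3); add 9.
Step 4: cheapest edge leaving the tree is 1 7 (7); add 7.
Step 5: cheapest edge leaving the tree is 1 5 (9); add 5.
Step 6: cheapest edge leaving the tree is 2 5 (7); add 2.
Step 7: cheapest edge leaving the tree is 4 6 (11); add 4.
Step 8: cheapest edge leaving the tree is 1 8 (14); add 8.
MST edges: 3 6, 1 3, 1 9, 1 7, 1 5, 2 5, 4 6, 1 8; total weight 2+7+3+7+9+7+11+14 = 60.

60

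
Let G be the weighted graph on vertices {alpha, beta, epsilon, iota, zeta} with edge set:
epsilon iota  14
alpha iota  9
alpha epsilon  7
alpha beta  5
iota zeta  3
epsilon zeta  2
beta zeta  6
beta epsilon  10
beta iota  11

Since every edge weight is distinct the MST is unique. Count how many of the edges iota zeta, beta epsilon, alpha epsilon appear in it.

Kruskal: consider edges lightest-first.
epsilon zeta (2): add. Components now {iota} {alpha} {epsilon,zeta} {beta}
iota zeta (3): add. Components now {epsilon,iota,zeta} {alpha} {beta}
alpha beta (5): add. Components now {epsilon,iota,zeta} {alpha,beta}
beta zeta (6): add. Components now {alpha,beta,epsilon,iota,zeta}
MST edge set: {epsilon zeta, iota zeta, alpha beta, beta zeta}.
Of the listed edges, {iota zeta} are in the MST → 1.

1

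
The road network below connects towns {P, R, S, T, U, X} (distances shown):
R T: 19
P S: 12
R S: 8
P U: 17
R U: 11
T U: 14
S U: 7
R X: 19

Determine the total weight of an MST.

Prim, starting at R.
Step 1: cheapest edge leaving the tree is R S (8); add S.
Step 2: cheapest edge leaving the tree is S U (7); add U.
Step 3: cheapest edge leaving the tree is P S (12); add P.
Step 4: cheapest edge leaving the tree is T U (14); add T.
Step 5: cheapest edge leaving the tree is R X (19); add X.
MST edges: R S, S U, P S, T U, R X; total weight 8+7+12+14+19 = 60.

60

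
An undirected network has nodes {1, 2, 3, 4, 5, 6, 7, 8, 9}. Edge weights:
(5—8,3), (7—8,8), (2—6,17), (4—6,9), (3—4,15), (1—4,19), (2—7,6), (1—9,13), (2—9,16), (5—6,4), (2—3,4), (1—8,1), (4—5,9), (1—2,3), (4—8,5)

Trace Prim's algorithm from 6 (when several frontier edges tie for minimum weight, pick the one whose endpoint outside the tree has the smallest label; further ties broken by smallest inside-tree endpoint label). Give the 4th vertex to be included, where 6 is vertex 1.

1

Grow the tree from 6 using Prim:
Step 1: cheapest edge leaving the tree is 5—6 (4); add 5.
Step 2: cheapest edge leaving the tree is 5—8 (3); add 8.
Step 3: cheapest edge leaving the tree is 1—8 (1); add 1.
Step 4: cheapest edge leaving the tree is 1—2 (3); add 2.
Step 5: cheapest edge leaving the tree is 2—3 (4); add 3.
Step 6: cheapest edge leaving the tree is 4—8 (5); add 4.
Step 7: cheapest edge leaving the tree is 2—7 (6); add 7.
Step 8: cheapest edge leaving the tree is 1—9 (13); add 9.
Vertex order: 6, 5, 8, 1, 2, 3, 4, 7, 9. The 4th vertex is 1.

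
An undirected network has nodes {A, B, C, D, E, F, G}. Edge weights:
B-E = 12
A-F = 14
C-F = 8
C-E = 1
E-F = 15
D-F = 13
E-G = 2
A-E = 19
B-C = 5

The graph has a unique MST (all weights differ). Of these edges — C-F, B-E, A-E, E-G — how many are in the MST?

Kruskal's algorithm — process edges by increasing weight (ties by edge label):
C-E (1): add — endpoints in different components.
E-G (2): add — endpoints in different components.
B-C (5): add — endpoints in different components.
C-F (8): add — endpoints in different components.
B-E (12): skip — B and E already connected.
D-F (13): add — endpoints in different components.
A-F (14): add — endpoints in different components.
MST edge set: {C-E, E-G, B-C, C-F, D-F, A-F}.
Of the listed edges, {C-F, E-G} are in the MST → 2.

2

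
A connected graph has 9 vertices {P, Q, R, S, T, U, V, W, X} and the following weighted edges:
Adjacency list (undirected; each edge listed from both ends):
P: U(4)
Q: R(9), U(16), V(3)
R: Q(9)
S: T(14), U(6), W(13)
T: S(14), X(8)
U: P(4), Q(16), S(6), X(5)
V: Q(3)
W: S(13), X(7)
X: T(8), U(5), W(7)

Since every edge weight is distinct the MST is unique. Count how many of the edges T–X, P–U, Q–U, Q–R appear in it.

4

Sort edges by weight, then run Kruskal:
Q–V (3): add — endpoints in different components.
P–U (4): add — endpoints in different components.
U–X (5): add — endpoints in different components.
S–U (6): add — endpoints in different components.
W–X (7): add — endpoints in different components.
T–X (8): add — endpoints in different components.
Q–R (9): add — endpoints in different components.
S–W (13): skip — W and S already connected.
S–T (14): skip — S and T already connected.
Q–U (16): add — endpoints in different components.
MST edge set: {Q–V, P–U, U–X, S–U, W–X, T–X, Q–R, Q–U}.
Of the listed edges, {T–X, P–U, Q–U, Q–R} are in the MST → 4.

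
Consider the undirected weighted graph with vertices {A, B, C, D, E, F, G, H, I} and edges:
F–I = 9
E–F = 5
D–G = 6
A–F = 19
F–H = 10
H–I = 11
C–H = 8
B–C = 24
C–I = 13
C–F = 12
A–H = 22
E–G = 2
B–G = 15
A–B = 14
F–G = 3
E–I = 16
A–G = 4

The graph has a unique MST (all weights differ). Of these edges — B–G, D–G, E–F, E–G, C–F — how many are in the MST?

Kruskal's algorithm — process edges by increasing weight (ties by edge label):
E–G (2): add — endpoints in different components.
F–G (3): add — endpoints in different components.
A–G (4): add — endpoints in different components.
E–F (5): skip — E and F already connected.
D–G (6): add — endpoints in different components.
C–H (8): add — endpoints in different components.
F–I (9): add — endpoints in different components.
F–H (10): add — endpoints in different components.
H–I (11): skip — H and I already connected.
C–F (12): skip — C and F already connected.
C–I (13): skip — C and I already connected.
A–B (14): add — endpoints in different components.
MST edge set: {E–G, F–G, A–G, D–G, C–H, F–I, F–H, A–B}.
Of the listed edges, {D–G, E–G} are in the MST → 2.

2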